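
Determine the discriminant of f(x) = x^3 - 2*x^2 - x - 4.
Δ = -696

For x^3 + a x^2 + b x + c the discriminant is Δ = 18 a b c - 4 a^3 c + a^2 b^2 - 4 b^3 - 27 c^2.
Plug a = -2, b = -1, c = -4:
  18*(-2)*(-1)*(-4) - 4*(-2)^3*(-4) + (-2)^2*(-1)^2 - 4*(-1)^3 - 27*(-4)^2
  = -144 + (-128) + 4 + (4) + (-432)
  = -696.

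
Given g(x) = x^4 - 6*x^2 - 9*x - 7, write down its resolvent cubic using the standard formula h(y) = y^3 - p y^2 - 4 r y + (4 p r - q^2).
h(y) = y^3 + 6*y^2 + 28*y + 87

Identify coefficients: p = -6, q = -9, r = -7.
Plug into h(y) = y^3 - p y^2 - 4 r y + (4 p r - q^2):
  h(y) = y^3 - (-6) y^2 - 4*(-7) y + (4*(-6)*(-7) - (-9)^2)
       = y^3 + (6) y^2 + (28) y + (87).
Simplifying: h(y) = y^3 + 6*y^2 + 28*y + 87.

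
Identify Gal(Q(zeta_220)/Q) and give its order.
|Gal(Q(zeta_220)/Q)| = phi(220) = 80; group ≅ (Z/220Z)^* ≅ Z/2Z × Z/4Z × Z/10Z

The n-th cyclotomic polynomial Φ_220(x) is the minimal polynomial of zeta_220 over Q and has degree phi(220) = 80. So Q(zeta_220) is a degree-80 Galois extension with Galois group (Z/220Z)^*. By CRT, (Z/220Z)^* ≅ (Z/4Z)^* × (Z/5Z)^* × (Z/11Z)^*. Each prime-power unit group is (Z/4Z)^* ≅ Z/2Z; (Z/5Z)^* ≅ Z/4Z; (Z/11Z)^* ≅ Z/10Z. Hence Gal(Q(zeta_220)/Q) ≅ Z/2Z × Z/4Z × Z/10Z.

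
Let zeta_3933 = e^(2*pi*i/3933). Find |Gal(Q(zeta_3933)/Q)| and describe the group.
|Gal(Q(zeta_3933)/Q)| = phi(3933) = 2376; group ≅ (Z/3933Z)^* ≅ Z/6Z × Z/18Z × Z/22Z

The n-th cyclotomic polynomial Φ_3933(x) is the minimal polynomial of zeta_3933 over Q and has degree phi(3933) = 2376. So Q(zeta_3933) is a degree-2376 Galois extension with Galois group (Z/3933Z)^*. By CRT, (Z/3933Z)^* ≅ (Z/9Z)^* × (Z/19Z)^* × (Z/23Z)^*. Each prime-power unit group is (Z/9Z)^* ≅ Z/6Z; (Z/19Z)^* ≅ Z/18Z; (Z/23Z)^* ≅ Z/22Z. Hence Gal(Q(zeta_3933)/Q) ≅ Z/6Z × Z/18Z × Z/22Z.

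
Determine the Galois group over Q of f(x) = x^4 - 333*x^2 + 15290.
Gal(K/Q) = V_4 (Klein four-group, Z/2Z × Z/2Z)

f factors as (x^2 - 55)(x^2 - 278), so the splitting field is K = Q(sqrt(55), sqrt(278)). The elements 55, 278, 15290 are all non-squares in Q, so sqrt(55) and sqrt(278) generate independent quadratic extensions. Thus [K:Q] = 4 and Gal(K/Q) is generated by the two order-2 automorphisms sqrt(55) ↦ -sqrt(55) and sqrt(278) ↦ -sqrt(278), giving V_4.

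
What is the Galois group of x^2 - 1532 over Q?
Gal(K/Q) = Z/2Z (cyclic of order 2)

x^2 - 1532 is irreducible over Q since 1532 is not a rational square. The splitting field Q(sqrt(1532)) has degree 2 over Q, and its unique nontrivial automorphism is sqrt(1532) ↦ -sqrt(1532). Hence Gal(Q(sqrt(1532))/Q) = Z/2Z.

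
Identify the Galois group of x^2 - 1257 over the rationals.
Gal(K/Q) = Z/2Z (cyclic of order 2)

x^2 - 1257 is irreducible over Q since 1257 is not a rational square. The splitting field Q(sqrt(1257)) has degree 2 over Q, and its unique nontrivial automorphism is sqrt(1257) ↦ -sqrt(1257). Hence Gal(Q(sqrt(1257))/Q) = Z/2Z.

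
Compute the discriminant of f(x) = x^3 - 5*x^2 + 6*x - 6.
Δ = -696

For x^3 + a x^2 + b x + c the discriminant is Δ = 18 a b c - 4 a^3 c + a^2 b^2 - 4 b^3 - 27 c^2.
Plug a = -5, b = 6, c = -6:
  18*(-5)*(6)*(-6) - 4*(-5)^3*(-6) + (-5)^2*(6)^2 - 4*(6)^3 - 27*(-6)^2
  = 3240 + (-3000) + 900 + (-864) + (-972)
  = -696.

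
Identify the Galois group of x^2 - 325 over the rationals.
Gal(K/Q) = Z/2Z (cyclic of order 2)

x^2 - 325 is irreducible over Q since 325 is not a rational square. The splitting field Q(sqrt(325)) has degree 2 over Q, and its unique nontrivial automorphism is sqrt(325) ↦ -sqrt(325). Hence Gal(Q(sqrt(325))/Q) = Z/2Z.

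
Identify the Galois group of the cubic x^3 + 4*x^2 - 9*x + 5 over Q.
Gal(K/Q) = S_3 (symmetric group of order 6)

Compute the discriminant of x^3 + (4)*x^2 + (-9)*x + (5): Δ = -983. Since Δ is not a rational square, the Galois group is not contained in A_3; it must be the full S_3 (irreducibility of the cubic rules out anything smaller).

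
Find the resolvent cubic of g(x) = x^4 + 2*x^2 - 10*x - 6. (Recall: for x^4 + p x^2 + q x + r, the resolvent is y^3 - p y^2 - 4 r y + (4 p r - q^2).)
h(y) = y^3 - 2*y^2 + 24*y - 148

Identify coefficients: p = 2, q = -10, r = -6.
Plug into h(y) = y^3 - p y^2 - 4 r y + (4 p r - q^2):
  h(y) = y^3 - (2) y^2 - 4*(-6) y + (4*(2)*(-6) - (-10)^2)
       = y^3 + (-2) y^2 + (24) y + (-148).
Simplifying: h(y) = y^3 - 2*y^2 + 24*y - 148.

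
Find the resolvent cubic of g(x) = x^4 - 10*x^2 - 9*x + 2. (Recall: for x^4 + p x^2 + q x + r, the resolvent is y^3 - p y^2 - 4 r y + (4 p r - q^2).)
h(y) = y^3 + 10*y^2 - 8*y - 161

Identify coefficients: p = -10, q = -9, r = 2.
Plug into h(y) = y^3 - p y^2 - 4 r y + (4 p r - q^2):
  h(y) = y^3 - (-10) y^2 - 4*(2) y + (4*(-10)*(2) - (-9)^2)
       = y^3 + (10) y^2 + (-8) y + (-161).
Simplifying: h(y) = y^3 + 10*y^2 - 8*y - 161.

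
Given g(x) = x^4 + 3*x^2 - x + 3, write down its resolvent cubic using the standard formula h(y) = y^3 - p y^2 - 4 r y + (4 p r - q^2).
h(y) = y^3 - 3*y^2 - 12*y + 35

Identify coefficients: p = 3, q = -1, r = 3.
Plug into h(y) = y^3 - p y^2 - 4 r y + (4 p r - q^2):
  h(y) = y^3 - (3) y^2 - 4*(3) y + (4*(3)*(3) - (-1)^2)
       = y^3 + (-3) y^2 + (-12) y + (35).
Simplifying: h(y) = y^3 - 3*y^2 - 12*y + 35.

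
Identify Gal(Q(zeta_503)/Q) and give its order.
|Gal(Q(zeta_503)/Q)| = phi(503) = 502; group ≅ (Z/503Z)^* ≅ Z/502Z

The n-th cyclotomic polynomial Φ_503(x) is the minimal polynomial of zeta_503 over Q and has degree phi(503) = 502. So Q(zeta_503) is a degree-502 Galois extension with Galois group (Z/503Z)^*. (Z/503Z)^* is cyclic since 503 is an odd prime power (or 4). Hence Gal(Q(zeta_503)/Q) ≅ Z/502Z.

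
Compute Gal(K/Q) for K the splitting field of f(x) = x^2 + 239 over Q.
Gal(K/Q) = Z/2Z (cyclic of order 2)

x^2 + 239 is irreducible over Q since -239 is not a rational square. The splitting field Q(sqrt(-239)) has degree 2 over Q, and its unique nontrivial automorphism is sqrt(-239) ↦ -sqrt(-239). Hence Gal(Q(sqrt(-239))/Q) = Z/2Z.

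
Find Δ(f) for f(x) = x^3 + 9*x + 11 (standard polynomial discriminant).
Δ = -6183

For a depressed cubic x^3 + p x + q the discriminant is Δ = -4 p^3 - 27 q^2 = -4*(9)^3 - 27*(11)^2 = -2916 - 3267 = -6183.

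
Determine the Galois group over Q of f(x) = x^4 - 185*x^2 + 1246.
Gal(K/Q) = V_4 (Klein four-group, Z/2Z × Z/2Z)

f factors as (x^2 - 178)(x^2 - 7), so the splitting field is K = Q(sqrt(178), sqrt(7)). The elements 178, 7, 1246 are all non-squares in Q, so sqrt(178) and sqrt(7) generate independent quadratic extensions. Thus [K:Q] = 4 and Gal(K/Q) is generated by the two order-2 automorphisms sqrt(178) ↦ -sqrt(178) and sqrt(7) ↦ -sqrt(7), giving V_4.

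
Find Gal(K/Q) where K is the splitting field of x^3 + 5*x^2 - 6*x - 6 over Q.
Gal(K/Q) = S_3 (symmetric group of order 6)

Compute the discriminant of x^3 + (5)*x^2 + (-6)*x + (-6): Δ = 7032. Since Δ is not a rational square, the Galois group is not contained in A_3; it must be the full S_3 (irreducibility of the cubic rules out anything smaller).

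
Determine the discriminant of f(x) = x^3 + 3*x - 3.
Δ = -351

For a depressed cubic x^3 + p x + q the discriminant is Δ = -4 p^3 - 27 q^2 = -4*(3)^3 - 27*(-3)^2 = -108 - 243 = -351.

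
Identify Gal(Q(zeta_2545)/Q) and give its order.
|Gal(Q(zeta_2545)/Q)| = phi(2545) = 2032; group ≅ (Z/2545Z)^* ≅ Z/4Z × Z/508Z

The n-th cyclotomic polynomial Φ_2545(x) is the minimal polynomial of zeta_2545 over Q and has degree phi(2545) = 2032. So Q(zeta_2545) is a degree-2032 Galois extension with Galois group (Z/2545Z)^*. By CRT, (Z/2545Z)^* ≅ (Z/5Z)^* × (Z/509Z)^*. Each prime-power unit group is (Z/5Z)^* ≅ Z/4Z; (Z/509Z)^* ≅ Z/508Z. Hence Gal(Q(zeta_2545)/Q) ≅ Z/4Z × Z/508Z.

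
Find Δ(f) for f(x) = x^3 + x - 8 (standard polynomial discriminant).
Δ = -1732

For x^3 + a x^2 + b x + c the discriminant is Δ = 18 a b c - 4 a^3 c + a^2 b^2 - 4 b^3 - 27 c^2.
Plug a = 0, b = 1, c = -8:
  18*(0)*(1)*(-8) - 4*(0)^3*(-8) + (0)^2*(1)^2 - 4*(1)^3 - 27*(-8)^2
  = 0 + (0) + 0 + (-4) + (-1728)
  = -1732.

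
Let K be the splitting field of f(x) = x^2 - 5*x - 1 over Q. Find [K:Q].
[K:Q] = 2

The discriminant of x^2 + (-5)*x + (-1) is b^2 - 4c = 25 - (-4) = 29. Since 29 is not a perfect square in Q, the polynomial is irreducible over Q. Its two roots generate a degree-2 extension, so [K:Q] = 2.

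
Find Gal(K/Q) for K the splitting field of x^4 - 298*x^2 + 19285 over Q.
Gal(K/Q) = V_4 (Klein four-group, Z/2Z × Z/2Z)

f factors as (x^2 - 203)(x^2 - 95), so the splitting field is K = Q(sqrt(203), sqrt(95)). The elements 203, 95, 19285 are all non-squares in Q, so sqrt(203) and sqrt(95) generate independent quadratic extensions. Thus [K:Q] = 4 and Gal(K/Q) is generated by the two order-2 automorphisms sqrt(203) ↦ -sqrt(203) and sqrt(95) ↦ -sqrt(95), giving V_4.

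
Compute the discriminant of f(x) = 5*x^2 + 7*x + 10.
Δ = -151

For a quadratic a x^2 + b x + c the discriminant is Δ = b^2 - 4ac = (7)^2 - 4*(5)*(10) = 49 - (200) = -151.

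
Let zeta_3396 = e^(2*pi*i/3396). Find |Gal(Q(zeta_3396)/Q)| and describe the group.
|Gal(Q(zeta_3396)/Q)| = phi(3396) = 1128; group ≅ (Z/3396Z)^* ≅ Z/2Z × Z/2Z × Z/282Z

The n-th cyclotomic polynomial Φ_3396(x) is the minimal polynomial of zeta_3396 over Q and has degree phi(3396) = 1128. So Q(zeta_3396) is a degree-1128 Galois extension with Galois group (Z/3396Z)^*. By CRT, (Z/3396Z)^* ≅ (Z/4Z)^* × (Z/3Z)^* × (Z/283Z)^*. Each prime-power unit group is (Z/4Z)^* ≅ Z/2Z; (Z/3Z)^* ≅ Z/2Z; (Z/283Z)^* ≅ Z/282Z. Hence Gal(Q(zeta_3396)/Q) ≅ Z/2Z × Z/2Z × Z/282Z.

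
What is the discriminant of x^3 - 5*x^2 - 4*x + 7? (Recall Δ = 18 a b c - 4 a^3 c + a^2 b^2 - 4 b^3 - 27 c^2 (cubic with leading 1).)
Δ = 5353

For x^3 + a x^2 + b x + c the discriminant is Δ = 18 a b c - 4 a^3 c + a^2 b^2 - 4 b^3 - 27 c^2.
Plug a = -5, b = -4, c = 7:
  18*(-5)*(-4)*(7) - 4*(-5)^3*(7) + (-5)^2*(-4)^2 - 4*(-4)^3 - 27*(7)^2
  = 2520 + (3500) + 400 + (256) + (-1323)
  = 5353.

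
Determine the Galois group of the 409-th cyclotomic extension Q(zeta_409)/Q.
|Gal(Q(zeta_409)/Q)| = phi(409) = 408; group ≅ (Z/409Z)^* ≅ Z/408Z

The n-th cyclotomic polynomial Φ_409(x) is the minimal polynomial of zeta_409 over Q and has degree phi(409) = 408. So Q(zeta_409) is a degree-408 Galois extension with Galois group (Z/409Z)^*. (Z/409Z)^* is cyclic since 409 is an odd prime power (or 4). Hence Gal(Q(zeta_409)/Q) ≅ Z/408Z.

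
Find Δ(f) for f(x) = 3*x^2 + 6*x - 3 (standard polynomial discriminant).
Δ = 72

For a quadratic a x^2 + b x + c the discriminant is Δ = b^2 - 4ac = (6)^2 - 4*(3)*(-3) = 36 - (-36) = 72.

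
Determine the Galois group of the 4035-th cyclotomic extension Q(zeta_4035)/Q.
|Gal(Q(zeta_4035)/Q)| = phi(4035) = 2144; group ≅ (Z/4035Z)^* ≅ Z/2Z × Z/4Z × Z/268Z

The n-th cyclotomic polynomial Φ_4035(x) is the minimal polynomial of zeta_4035 over Q and has degree phi(4035) = 2144. So Q(zeta_4035) is a degree-2144 Galois extension with Galois group (Z/4035Z)^*. By CRT, (Z/4035Z)^* ≅ (Z/3Z)^* × (Z/5Z)^* × (Z/269Z)^*. Each prime-power unit group is (Z/3Z)^* ≅ Z/2Z; (Z/5Z)^* ≅ Z/4Z; (Z/269Z)^* ≅ Z/268Z. Hence Gal(Q(zeta_4035)/Q) ≅ Z/2Z × Z/4Z × Z/268Z.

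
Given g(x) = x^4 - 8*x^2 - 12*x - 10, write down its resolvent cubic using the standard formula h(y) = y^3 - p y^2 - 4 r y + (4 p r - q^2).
h(y) = y^3 + 8*y^2 + 40*y + 176

Identify coefficients: p = -8, q = -12, r = -10.
Plug into h(y) = y^3 - p y^2 - 4 r y + (4 p r - q^2):
  h(y) = y^3 - (-8) y^2 - 4*(-10) y + (4*(-8)*(-10) - (-12)^2)
       = y^3 + (8) y^2 + (40) y + (176).
Simplifying: h(y) = y^3 + 8*y^2 + 40*y + 176.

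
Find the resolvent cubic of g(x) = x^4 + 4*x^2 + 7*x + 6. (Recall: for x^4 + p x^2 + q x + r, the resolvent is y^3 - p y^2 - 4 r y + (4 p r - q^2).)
h(y) = y^3 - 4*y^2 - 24*y + 47

Identify coefficients: p = 4, q = 7, r = 6.
Plug into h(y) = y^3 - p y^2 - 4 r y + (4 p r - q^2):
  h(y) = y^3 - (4) y^2 - 4*(6) y + (4*(4)*(6) - (7)^2)
       = y^3 + (-4) y^2 + (-24) y + (47).
Simplifying: h(y) = y^3 - 4*y^2 - 24*y + 47.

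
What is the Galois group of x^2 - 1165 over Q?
Gal(K/Q) = Z/2Z (cyclic of order 2)

x^2 - 1165 is irreducible over Q since 1165 is not a rational square. The splitting field Q(sqrt(1165)) has degree 2 over Q, and its unique nontrivial automorphism is sqrt(1165) ↦ -sqrt(1165). Hence Gal(Q(sqrt(1165))/Q) = Z/2Z.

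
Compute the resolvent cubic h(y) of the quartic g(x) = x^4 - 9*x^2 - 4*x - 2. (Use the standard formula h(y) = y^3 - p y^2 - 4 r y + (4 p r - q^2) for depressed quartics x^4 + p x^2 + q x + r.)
h(y) = y^3 + 9*y^2 + 8*y + 56

Identify coefficients: p = -9, q = -4, r = -2.
Plug into h(y) = y^3 - p y^2 - 4 r y + (4 p r - q^2):
  h(y) = y^3 - (-9) y^2 - 4*(-2) y + (4*(-9)*(-2) - (-4)^2)
       = y^3 + (9) y^2 + (8) y + (56).
Simplifying: h(y) = y^3 + 9*y^2 + 8*y + 56.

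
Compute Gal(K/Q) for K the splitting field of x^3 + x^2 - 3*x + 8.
Gal(K/Q) = S_3 (symmetric group of order 6)

Compute the discriminant of x^3 + (1)*x^2 + (-3)*x + (8): Δ = -2075. Since Δ is not a rational square, the Galois group is not contained in A_3; it must be the full S_3 (irreducibility of the cubic rules out anything smaller).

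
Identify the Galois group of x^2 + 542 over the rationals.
Gal(K/Q) = Z/2Z (cyclic of order 2)

x^2 + 542 is irreducible over Q since -542 is not a rational square. The splitting field Q(sqrt(-542)) has degree 2 over Q, and its unique nontrivial automorphism is sqrt(-542) ↦ -sqrt(-542). Hence Gal(Q(sqrt(-542))/Q) = Z/2Z.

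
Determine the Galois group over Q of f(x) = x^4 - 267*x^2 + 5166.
Gal(K/Q) = V_4 (Klein four-group, Z/2Z × Z/2Z)

f factors as (x^2 - 246)(x^2 - 21), so the splitting field is K = Q(sqrt(246), sqrt(21)). The elements 246, 21, 5166 are all non-squares in Q, so sqrt(246) and sqrt(21) generate independent quadratic extensions. Thus [K:Q] = 4 and Gal(K/Q) is generated by the two order-2 automorphisms sqrt(246) ↦ -sqrt(246) and sqrt(21) ↦ -sqrt(21), giving V_4.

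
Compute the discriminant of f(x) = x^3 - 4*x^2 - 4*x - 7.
Δ = -4619

For x^3 + a x^2 + b x + c the discriminant is Δ = 18 a b c - 4 a^3 c + a^2 b^2 - 4 b^3 - 27 c^2.
Plug a = -4, b = -4, c = -7:
  18*(-4)*(-4)*(-7) - 4*(-4)^3*(-7) + (-4)^2*(-4)^2 - 4*(-4)^3 - 27*(-7)^2
  = -2016 + (-1792) + 256 + (256) + (-1323)
  = -4619.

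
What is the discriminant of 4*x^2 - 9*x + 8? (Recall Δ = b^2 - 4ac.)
Δ = -47

For a quadratic a x^2 + b x + c the discriminant is Δ = b^2 - 4ac = (-9)^2 - 4*(4)*(8) = 81 - (128) = -47.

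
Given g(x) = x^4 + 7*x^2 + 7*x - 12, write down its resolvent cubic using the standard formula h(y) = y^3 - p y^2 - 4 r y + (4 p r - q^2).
h(y) = y^3 - 7*y^2 + 48*y - 385

Identify coefficients: p = 7, q = 7, r = -12.
Plug into h(y) = y^3 - p y^2 - 4 r y + (4 p r - q^2):
  h(y) = y^3 - (7) y^2 - 4*(-12) y + (4*(7)*(-12) - (7)^2)
       = y^3 + (-7) y^2 + (48) y + (-385).
Simplifying: h(y) = y^3 - 7*y^2 + 48*y - 385.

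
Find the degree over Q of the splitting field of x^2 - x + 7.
[K:Q] = 2

The discriminant of x^2 + (-1)*x + (7) is b^2 - 4c = 1 - (28) = -27. Since -27 is not a perfect square in Q, the polynomial is irreducible over Q. Its two roots generate a degree-2 extension, so [K:Q] = 2.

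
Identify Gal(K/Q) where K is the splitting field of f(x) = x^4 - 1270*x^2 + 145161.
Gal(K/Q) = Z/2Z (cyclic of order 2)

f factors as (x^2 - 127)(x^2 - 1143), so the splitting field is K = Q(sqrt(127), sqrt(1143)). The squarefree part of 127 is 127 and the squarefree part of 1143 is also 127, so sqrt(127) and sqrt(1143) are both rational multiples of sqrt(127). Hence Q(sqrt(127)) = Q(sqrt(1143)) = Q(sqrt(127)), and the splitting field collapses to a single degree-2 extension with Galois group Z/2Z.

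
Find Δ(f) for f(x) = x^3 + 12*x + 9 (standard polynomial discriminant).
Δ = -9099

For a depressed cubic x^3 + p x + q the discriminant is Δ = -4 p^3 - 27 q^2 = -4*(12)^3 - 27*(9)^2 = -6912 - 2187 = -9099.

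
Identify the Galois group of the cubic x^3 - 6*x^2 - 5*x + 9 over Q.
Gal(K/Q) = S_3 (symmetric group of order 6)

Compute the discriminant of x^3 + (-6)*x^2 + (-5)*x + (9): Δ = 11849. Since Δ is not a rational square, the Galois group is not contained in A_3; it must be the full S_3 (irreducibility of the cubic rules out anything smaller).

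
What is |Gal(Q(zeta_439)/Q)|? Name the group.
|Gal(Q(zeta_439)/Q)| = phi(439) = 438; group ≅ (Z/439Z)^* ≅ Z/438Z

The n-th cyclotomic polynomial Φ_439(x) is the minimal polynomial of zeta_439 over Q and has degree phi(439) = 438. So Q(zeta_439) is a degree-438 Galois extension with Galois group (Z/439Z)^*. (Z/439Z)^* is cyclic since 439 is an odd prime power (or 4). Hence Gal(Q(zeta_439)/Q) ≅ Z/438Z.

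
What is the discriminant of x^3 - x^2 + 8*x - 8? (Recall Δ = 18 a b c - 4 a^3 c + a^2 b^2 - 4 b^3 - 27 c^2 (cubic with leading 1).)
Δ = -2592

For x^3 + a x^2 + b x + c the discriminant is Δ = 18 a b c - 4 a^3 c + a^2 b^2 - 4 b^3 - 27 c^2.
Plug a = -1, b = 8, c = -8:
  18*(-1)*(8)*(-8) - 4*(-1)^3*(-8) + (-1)^2*(8)^2 - 4*(8)^3 - 27*(-8)^2
  = 1152 + (-32) + 64 + (-2048) + (-1728)
  = -2592.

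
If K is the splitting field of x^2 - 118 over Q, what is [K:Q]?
[K:Q] = 2

The polynomial x^2 - 118 is irreducible over Q since 118 is not a perfect square. Its splitting field is Q(sqrt(118)), which has degree 2 over Q.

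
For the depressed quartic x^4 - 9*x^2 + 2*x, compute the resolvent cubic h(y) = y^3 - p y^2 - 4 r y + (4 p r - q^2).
h(y) = y^3 + 9*y^2 - 4

Identify coefficients: p = -9, q = 2, r = 0.
Plug into h(y) = y^3 - p y^2 - 4 r y + (4 p r - q^2):
  h(y) = y^3 - (-9) y^2 - 4*(0) y + (4*(-9)*(0) - (2)^2)
       = y^3 + (9) y^2 + (0) y + (-4).
Simplifying: h(y) = y^3 + 9*y^2 - 4.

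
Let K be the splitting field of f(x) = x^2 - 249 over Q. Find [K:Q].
[K:Q] = 2

The polynomial x^2 - 249 is irreducible over Q since 249 is not a perfect square. Its splitting field is Q(sqrt(249)), which has degree 2 over Q.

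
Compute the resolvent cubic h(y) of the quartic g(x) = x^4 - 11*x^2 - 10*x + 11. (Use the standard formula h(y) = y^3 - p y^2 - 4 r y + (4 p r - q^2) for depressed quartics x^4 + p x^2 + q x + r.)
h(y) = y^3 + 11*y^2 - 44*y - 584

Identify coefficients: p = -11, q = -10, r = 11.
Plug into h(y) = y^3 - p y^2 - 4 r y + (4 p r - q^2):
  h(y) = y^3 - (-11) y^2 - 4*(11) y + (4*(-11)*(11) - (-10)^2)
       = y^3 + (11) y^2 + (-44) y + (-584).
Simplifying: h(y) = y^3 + 11*y^2 - 44*y - 584.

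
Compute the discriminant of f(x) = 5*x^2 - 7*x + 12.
Δ = -191

For a quadratic a x^2 + b x + c the discriminant is Δ = b^2 - 4ac = (-7)^2 - 4*(5)*(12) = 49 - (240) = -191.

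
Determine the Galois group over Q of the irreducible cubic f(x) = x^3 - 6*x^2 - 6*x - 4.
Gal(K/Q) = S_3 (symmetric group of order 6)

Compute the discriminant of x^3 + (-6)*x^2 + (-6)*x + (-4): Δ = -4320. Since Δ is not a rational square, the Galois group is not contained in A_3; it must be the full S_3 (irreducibility of the cubic rules out anything smaller).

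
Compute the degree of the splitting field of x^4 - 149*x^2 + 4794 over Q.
[K:Q] = 4

f factors as (x^2 - 102)(x^2 - 47); the splitting field is K = Q(sqrt(102), sqrt(47)). Since 102, 47, and 4794 are all non-squares in Q, the three subfields Q(sqrt(102)), Q(sqrt(47)), Q(sqrt(4794)) are distinct degree-2 extensions, so [K:Q] = 4 (Klein four Galois group).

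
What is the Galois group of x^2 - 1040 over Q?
Gal(K/Q) = Z/2Z (cyclic of order 2)

x^2 - 1040 is irreducible over Q since 1040 is not a rational square. The splitting field Q(sqrt(1040)) has degree 2 over Q, and its unique nontrivial automorphism is sqrt(1040) ↦ -sqrt(1040). Hence Gal(Q(sqrt(1040))/Q) = Z/2Z.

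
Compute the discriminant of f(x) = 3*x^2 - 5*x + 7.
Δ = -59

For a quadratic a x^2 + b x + c the discriminant is Δ = b^2 - 4ac = (-5)^2 - 4*(3)*(7) = 25 - (84) = -59.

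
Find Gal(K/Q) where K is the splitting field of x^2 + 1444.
Gal(K/Q) = Z/2Z (cyclic of order 2)

x^2 + 1444 is irreducible over Q since -1444 is not a rational square. The splitting field Q(sqrt(-1444)) has degree 2 over Q, and its unique nontrivial automorphism is sqrt(-1444) ↦ -sqrt(-1444). Hence Gal(Q(sqrt(-1444))/Q) = Z/2Z.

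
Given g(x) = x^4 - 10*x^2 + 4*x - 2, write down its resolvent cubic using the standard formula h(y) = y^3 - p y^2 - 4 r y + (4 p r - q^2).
h(y) = y^3 + 10*y^2 + 8*y + 64

Identify coefficients: p = -10, q = 4, r = -2.
Plug into h(y) = y^3 - p y^2 - 4 r y + (4 p r - q^2):
  h(y) = y^3 - (-10) y^2 - 4*(-2) y + (4*(-10)*(-2) - (4)^2)
       = y^3 + (10) y^2 + (8) y + (64).
Simplifying: h(y) = y^3 + 10*y^2 + 8*y + 64.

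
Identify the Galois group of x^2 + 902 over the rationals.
Gal(K/Q) = Z/2Z (cyclic of order 2)

x^2 + 902 is irreducible over Q since -902 is not a rational square. The splitting field Q(sqrt(-902)) has degree 2 over Q, and its unique nontrivial automorphism is sqrt(-902) ↦ -sqrt(-902). Hence Gal(Q(sqrt(-902))/Q) = Z/2Z.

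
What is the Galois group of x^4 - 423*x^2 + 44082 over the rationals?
Gal(K/Q) = V_4 (Klein four-group, Z/2Z × Z/2Z)

f factors as (x^2 - 186)(x^2 - 237), so the splitting field is K = Q(sqrt(186), sqrt(237)). The elements 186, 237, 44082 are all non-squares in Q, so sqrt(186) and sqrt(237) generate independent quadratic extensions. Thus [K:Q] = 4 and Gal(K/Q) is generated by the two order-2 automorphisms sqrt(186) ↦ -sqrt(186) and sqrt(237) ↦ -sqrt(237), giving V_4.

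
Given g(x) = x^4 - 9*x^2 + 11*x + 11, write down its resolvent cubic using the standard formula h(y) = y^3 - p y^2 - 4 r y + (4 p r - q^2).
h(y) = y^3 + 9*y^2 - 44*y - 517

Identify coefficients: p = -9, q = 11, r = 11.
Plug into h(y) = y^3 - p y^2 - 4 r y + (4 p r - q^2):
  h(y) = y^3 - (-9) y^2 - 4*(11) y + (4*(-9)*(11) - (11)^2)
       = y^3 + (9) y^2 + (-44) y + (-517).
Simplifying: h(y) = y^3 + 9*y^2 - 44*y - 517.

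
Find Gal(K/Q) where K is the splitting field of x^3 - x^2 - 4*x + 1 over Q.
Gal(K/Q) = S_3 (symmetric group of order 6)

Compute the discriminant of x^3 + (-1)*x^2 + (-4)*x + (1): Δ = 321. Since Δ is not a rational square, the Galois group is not contained in A_3; it must be the full S_3 (irreducibility of the cubic rules out anything smaller).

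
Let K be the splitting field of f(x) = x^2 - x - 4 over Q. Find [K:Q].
[K:Q] = 2

The discriminant of x^2 + (-1)*x + (-4) is b^2 - 4c = 1 - (-16) = 17. Since 17 is not a perfect square in Q, the polynomial is irreducible over Q. Its two roots generate a degree-2 extension, so [K:Q] = 2.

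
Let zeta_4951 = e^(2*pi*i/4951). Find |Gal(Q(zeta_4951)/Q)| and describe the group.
|Gal(Q(zeta_4951)/Q)| = phi(4951) = 4950; group ≅ (Z/4951Z)^* ≅ Z/4950Z

The n-th cyclotomic polynomial Φ_4951(x) is the minimal polynomial of zeta_4951 over Q and has degree phi(4951) = 4950. So Q(zeta_4951) is a degree-4950 Galois extension with Galois group (Z/4951Z)^*. (Z/4951Z)^* is cyclic since 4951 is an odd prime power (or 4). Hence Gal(Q(zeta_4951)/Q) ≅ Z/4950Z.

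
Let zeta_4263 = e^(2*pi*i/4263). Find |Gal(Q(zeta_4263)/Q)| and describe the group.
|Gal(Q(zeta_4263)/Q)| = phi(4263) = 2352; group ≅ (Z/4263Z)^* ≅ Z/2Z × Z/28Z × Z/42Z

The n-th cyclotomic polynomial Φ_4263(x) is the minimal polynomial of zeta_4263 over Q and has degree phi(4263) = 2352. So Q(zeta_4263) is a degree-2352 Galois extension with Galois group (Z/4263Z)^*. By CRT, (Z/4263Z)^* ≅ (Z/3Z)^* × (Z/49Z)^* × (Z/29Z)^*. Each prime-power unit group is (Z/3Z)^* ≅ Z/2Z; (Z/49Z)^* ≅ Z/42Z; (Z/29Z)^* ≅ Z/28Z. Hence Gal(Q(zeta_4263)/Q) ≅ Z/2Z × Z/28Z × Z/42Z.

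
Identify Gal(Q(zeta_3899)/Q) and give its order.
|Gal(Q(zeta_3899)/Q)| = phi(3899) = 3336; group ≅ (Z/3899Z)^* ≅ Z/6Z × Z/556Z

The n-th cyclotomic polynomial Φ_3899(x) is the minimal polynomial of zeta_3899 over Q and has degree phi(3899) = 3336. So Q(zeta_3899) is a degree-3336 Galois extension with Galois group (Z/3899Z)^*. By CRT, (Z/3899Z)^* ≅ (Z/7Z)^* × (Z/557Z)^*. Each prime-power unit group is (Z/7Z)^* ≅ Z/6Z; (Z/557Z)^* ≅ Z/556Z. Hence Gal(Q(zeta_3899)/Q) ≅ Z/6Z × Z/556Z.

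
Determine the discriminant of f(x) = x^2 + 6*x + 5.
Δ = 16

For a quadratic a x^2 + b x + c the discriminant is Δ = b^2 - 4ac = (6)^2 - 4*(1)*(5) = 36 - (20) = 16.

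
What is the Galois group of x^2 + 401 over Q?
Gal(K/Q) = Z/2Z (cyclic of order 2)

x^2 + 401 is irreducible over Q since -401 is not a rational square. The splitting field Q(sqrt(-401)) has degree 2 over Q, and its unique nontrivial automorphism is sqrt(-401) ↦ -sqrt(-401). Hence Gal(Q(sqrt(-401))/Q) = Z/2Z.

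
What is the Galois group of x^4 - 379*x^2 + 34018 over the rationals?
Gal(K/Q) = V_4 (Klein four-group, Z/2Z × Z/2Z)

f factors as (x^2 - 146)(x^2 - 233), so the splitting field is K = Q(sqrt(146), sqrt(233)). The elements 146, 233, 34018 are all non-squares in Q, so sqrt(146) and sqrt(233) generate independent quadratic extensions. Thus [K:Q] = 4 and Gal(K/Q) is generated by the two order-2 automorphisms sqrt(146) ↦ -sqrt(146) and sqrt(233) ↦ -sqrt(233), giving V_4.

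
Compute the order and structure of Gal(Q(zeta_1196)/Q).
|Gal(Q(zeta_1196)/Q)| = phi(1196) = 528; group ≅ (Z/1196Z)^* ≅ Z/2Z × Z/12Z × Z/22Z

The n-th cyclotomic polynomial Φ_1196(x) is the minimal polynomial of zeta_1196 over Q and has degree phi(1196) = 528. So Q(zeta_1196) is a degree-528 Galois extension with Galois group (Z/1196Z)^*. By CRT, (Z/1196Z)^* ≅ (Z/4Z)^* × (Z/13Z)^* × (Z/23Z)^*. Each prime-power unit group is (Z/4Z)^* ≅ Z/2Z; (Z/13Z)^* ≅ Z/12Z; (Z/23Z)^* ≅ Z/22Z. Hence Gal(Q(zeta_1196)/Q) ≅ Z/2Z × Z/12Z × Z/22Z.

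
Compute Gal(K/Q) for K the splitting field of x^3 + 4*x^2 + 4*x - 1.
Gal(K/Q) = S_3 (symmetric group of order 6)

Compute the discriminant of x^3 + (4)*x^2 + (4)*x + (-1): Δ = -59. Since Δ is not a rational square, the Galois group is not contained in A_3; it must be the full S_3 (irreducibility of the cubic rules out anything smaller).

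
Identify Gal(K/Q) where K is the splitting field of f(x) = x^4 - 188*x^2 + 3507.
Gal(K/Q) = V_4 (Klein four-group, Z/2Z × Z/2Z)

f factors as (x^2 - 21)(x^2 - 167), so the splitting field is K = Q(sqrt(21), sqrt(167)). The elements 21, 167, 3507 are all non-squares in Q, so sqrt(21) and sqrt(167) generate independent quadratic extensions. Thus [K:Q] = 4 and Gal(K/Q) is generated by the two order-2 automorphisms sqrt(21) ↦ -sqrt(21) and sqrt(167) ↦ -sqrt(167), giving V_4.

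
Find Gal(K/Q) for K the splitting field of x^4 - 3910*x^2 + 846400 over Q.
Gal(K/Q) = Z/2Z (cyclic of order 2)

f factors as (x^2 - 230)(x^2 - 3680), so the splitting field is K = Q(sqrt(230), sqrt(3680)). The squarefree part of 230 is 230 and the squarefree part of 3680 is also 230, so sqrt(230) and sqrt(3680) are both rational multiples of sqrt(230). Hence Q(sqrt(230)) = Q(sqrt(3680)) = Q(sqrt(230)), and the splitting field collapses to a single degree-2 extension with Galois group Z/2Z.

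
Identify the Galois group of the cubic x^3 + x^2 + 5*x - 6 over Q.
Gal(K/Q) = S_3 (symmetric group of order 6)

Compute the discriminant of x^3 + (1)*x^2 + (5)*x + (-6): Δ = -1963. Since Δ is not a rational square, the Galois group is not contained in A_3; it must be the full S_3 (irreducibility of the cubic rules out anything smaller).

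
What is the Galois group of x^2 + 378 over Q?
Gal(K/Q) = Z/2Z (cyclic of order 2)

x^2 + 378 is irreducible over Q since -378 is not a rational square. The splitting field Q(sqrt(-378)) has degree 2 over Q, and its unique nontrivial automorphism is sqrt(-378) ↦ -sqrt(-378). Hence Gal(Q(sqrt(-378))/Q) = Z/2Z.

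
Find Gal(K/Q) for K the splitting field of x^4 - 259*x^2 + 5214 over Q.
Gal(K/Q) = V_4 (Klein four-group, Z/2Z × Z/2Z)

f factors as (x^2 - 237)(x^2 - 22), so the splitting field is K = Q(sqrt(237), sqrt(22)). The elements 237, 22, 5214 are all non-squares in Q, so sqrt(237) and sqrt(22) generate independent quadratic extensions. Thus [K:Q] = 4 and Gal(K/Q) is generated by the two order-2 automorphisms sqrt(237) ↦ -sqrt(237) and sqrt(22) ↦ -sqrt(22), giving V_4.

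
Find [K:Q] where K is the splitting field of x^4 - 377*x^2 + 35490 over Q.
[K:Q] = 4

f factors as (x^2 - 182)(x^2 - 195); the splitting field is K = Q(sqrt(182), sqrt(195)). Since 182, 195, and 35490 are all non-squares in Q, the three subfields Q(sqrt(182)), Q(sqrt(195)), Q(sqrt(35490)) are distinct degree-2 extensions, so [K:Q] = 4 (Klein four Galois group).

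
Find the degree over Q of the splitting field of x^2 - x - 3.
[K:Q] = 2

The discriminant of x^2 + (-1)*x + (-3) is b^2 - 4c = 1 - (-12) = 13. Since 13 is not a perfect square in Q, the polynomial is irreducible over Q. Its two roots generate a degree-2 extension, so [K:Q] = 2.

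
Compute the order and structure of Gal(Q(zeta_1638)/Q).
|Gal(Q(zeta_1638)/Q)| = phi(1638) = 432; group ≅ (Z/1638Z)^* ≅ Z/6Z × Z/6Z × Z/12Z

The n-th cyclotomic polynomial Φ_1638(x) is the minimal polynomial of zeta_1638 over Q and has degree phi(1638) = 432. So Q(zeta_1638) is a degree-432 Galois extension with Galois group (Z/1638Z)^*. By CRT, (Z/1638Z)^* ≅ (Z/2Z)^* × (Z/9Z)^* × (Z/7Z)^* × (Z/13Z)^*. Each prime-power unit group is (Z/2Z)^* ≅ trivial group (order 1); (Z/9Z)^* ≅ Z/6Z; (Z/7Z)^* ≅ Z/6Z; (Z/13Z)^* ≅ Z/12Z. Hence Gal(Q(zeta_1638)/Q) ≅ Z/6Z × Z/6Z × Z/12Z.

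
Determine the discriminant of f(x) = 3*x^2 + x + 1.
Δ = -11

For a quadratic a x^2 + b x + c the discriminant is Δ = b^2 - 4ac = (1)^2 - 4*(3)*(1) = 1 - (12) = -11.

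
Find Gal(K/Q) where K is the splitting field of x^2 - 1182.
Gal(K/Q) = Z/2Z (cyclic of order 2)

x^2 - 1182 is irreducible over Q since 1182 is not a rational square. The splitting field Q(sqrt(1182)) has degree 2 over Q, and its unique nontrivial automorphism is sqrt(1182) ↦ -sqrt(1182). Hence Gal(Q(sqrt(1182))/Q) = Z/2Z.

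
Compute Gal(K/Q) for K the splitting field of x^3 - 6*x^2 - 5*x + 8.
Gal(K/Q) = S_3 (symmetric group of order 6)

Compute the discriminant of x^3 + (-6)*x^2 + (-5)*x + (8): Δ = 10904. Since Δ is not a rational square, the Galois group is not contained in A_3; it must be the full S_3 (irreducibility of the cubic rules out anything smaller).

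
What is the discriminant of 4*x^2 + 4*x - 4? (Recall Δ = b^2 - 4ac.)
Δ = 80

For a quadratic a x^2 + b x + c the discriminant is Δ = b^2 - 4ac = (4)^2 - 4*(4)*(-4) = 16 - (-64) = 80.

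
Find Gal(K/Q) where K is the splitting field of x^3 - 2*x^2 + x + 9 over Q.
Gal(K/Q) = S_3 (symmetric group of order 6)

Compute the discriminant of x^3 + (-2)*x^2 + (1)*x + (9): Δ = -2223. Since Δ is not a rational square, the Galois group is not contained in A_3; it must be the full S_3 (irreducibility of the cubic rules out anything smaller).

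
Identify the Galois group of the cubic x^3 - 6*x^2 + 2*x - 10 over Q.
Gal(K/Q) = S_3 (symmetric group of order 6)

Compute the discriminant of x^3 + (-6)*x^2 + (2)*x + (-10): Δ = -9068. Since Δ is not a rational square, the Galois group is not contained in A_3; it must be the full S_3 (irreducibility of the cubic rules out anything smaller).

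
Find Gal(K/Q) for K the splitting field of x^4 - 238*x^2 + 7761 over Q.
Gal(K/Q) = V_4 (Klein four-group, Z/2Z × Z/2Z)

f factors as (x^2 - 39)(x^2 - 199), so the splitting field is K = Q(sqrt(39), sqrt(199)). The elements 39, 199, 7761 are all non-squares in Q, so sqrt(39) and sqrt(199) generate independent quadratic extensions. Thus [K:Q] = 4 and Gal(K/Q) is generated by the two order-2 automorphisms sqrt(39) ↦ -sqrt(39) and sqrt(199) ↦ -sqrt(199), giving V_4.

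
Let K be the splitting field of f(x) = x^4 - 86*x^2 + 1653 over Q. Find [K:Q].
[K:Q] = 4

f factors as (x^2 - 57)(x^2 - 29); the splitting field is K = Q(sqrt(57), sqrt(29)). Since 57, 29, and 1653 are all non-squares in Q, the three subfields Q(sqrt(57)), Q(sqrt(29)), Q(sqrt(1653)) are distinct degree-2 extensions, so [K:Q] = 4 (Klein four Galois group).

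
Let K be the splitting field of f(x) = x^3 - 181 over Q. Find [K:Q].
[K:Q] = 6

x^3 - 181 has one real root r = 181^(1/3) and two complex roots r*zeta_3, r*zeta_3^2 where zeta_3 = e^(2*pi*i/3). The splitting field is Q(r, zeta_3). [Q(r):Q] = 3 and [Q(zeta_3):Q] = 2 with gcd = 1, so [Q(r, zeta_3):Q] = 3 * 2 = 6.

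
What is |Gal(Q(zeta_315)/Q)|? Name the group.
|Gal(Q(zeta_315)/Q)| = phi(315) = 144; group ≅ (Z/315Z)^* ≅ Z/4Z × Z/6Z × Z/6Z

The n-th cyclotomic polynomial Φ_315(x) is the minimal polynomial of zeta_315 over Q and has degree phi(315) = 144. So Q(zeta_315) is a degree-144 Galois extension with Galois group (Z/315Z)^*. By CRT, (Z/315Z)^* ≅ (Z/9Z)^* × (Z/5Z)^* × (Z/7Z)^*. Each prime-power unit group is (Z/9Z)^* ≅ Z/6Z; (Z/5Z)^* ≅ Z/4Z; (Z/7Z)^* ≅ Z/6Z. Hence Gal(Q(zeta_315)/Q) ≅ Z/4Z × Z/6Z × Z/6Z.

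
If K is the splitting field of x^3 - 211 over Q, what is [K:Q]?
[K:Q] = 6

x^3 - 211 has one real root r = 211^(1/3) and two complex roots r*zeta_3, r*zeta_3^2 where zeta_3 = e^(2*pi*i/3). The splitting field is Q(r, zeta_3). [Q(r):Q] = 3 and [Q(zeta_3):Q] = 2 with gcd = 1, so [Q(r, zeta_3):Q] = 3 * 2 = 6.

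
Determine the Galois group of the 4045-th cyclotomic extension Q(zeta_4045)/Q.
|Gal(Q(zeta_4045)/Q)| = phi(4045) = 3232; group ≅ (Z/4045Z)^* ≅ Z/4Z × Z/808Z

The n-th cyclotomic polynomial Φ_4045(x) is the minimal polynomial of zeta_4045 over Q and has degree phi(4045) = 3232. So Q(zeta_4045) is a degree-3232 Galois extension with Galois group (Z/4045Z)^*. By CRT, (Z/4045Z)^* ≅ (Z/5Z)^* × (Z/809Z)^*. Each prime-power unit group is (Z/5Z)^* ≅ Z/4Z; (Z/809Z)^* ≅ Z/808Z. Hence Gal(Q(zeta_4045)/Q) ≅ Z/4Z × Z/808Z.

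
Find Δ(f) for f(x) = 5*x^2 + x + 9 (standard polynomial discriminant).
Δ = -179

For a quadratic a x^2 + b x + c the discriminant is Δ = b^2 - 4ac = (1)^2 - 4*(5)*(9) = 1 - (180) = -179.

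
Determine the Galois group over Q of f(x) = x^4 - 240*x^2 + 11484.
Gal(K/Q) = V_4 (Klein four-group, Z/2Z × Z/2Z)

f factors as (x^2 - 174)(x^2 - 66), so the splitting field is K = Q(sqrt(174), sqrt(66)). The elements 174, 66, 11484 are all non-squares in Q, so sqrt(174) and sqrt(66) generate independent quadratic extensions. Thus [K:Q] = 4 and Gal(K/Q) is generated by the two order-2 automorphisms sqrt(174) ↦ -sqrt(174) and sqrt(66) ↦ -sqrt(66), giving V_4.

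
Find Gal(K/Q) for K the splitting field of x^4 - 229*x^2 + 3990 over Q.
Gal(K/Q) = V_4 (Klein four-group, Z/2Z × Z/2Z)

f factors as (x^2 - 210)(x^2 - 19), so the splitting field is K = Q(sqrt(210), sqrt(19)). The elements 210, 19, 3990 are all non-squares in Q, so sqrt(210) and sqrt(19) generate independent quadratic extensions. Thus [K:Q] = 4 and Gal(K/Q) is generated by the two order-2 automorphisms sqrt(210) ↦ -sqrt(210) and sqrt(19) ↦ -sqrt(19), giving V_4.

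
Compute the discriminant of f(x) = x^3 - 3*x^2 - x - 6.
Δ = -1931

For x^3 + a x^2 + b x + c the discriminant is Δ = 18 a b c - 4 a^3 c + a^2 b^2 - 4 b^3 - 27 c^2.
Plug a = -3, b = -1, c = -6:
  18*(-3)*(-1)*(-6) - 4*(-3)^3*(-6) + (-3)^2*(-1)^2 - 4*(-1)^3 - 27*(-6)^2
  = -324 + (-648) + 9 + (4) + (-972)
  = -1931.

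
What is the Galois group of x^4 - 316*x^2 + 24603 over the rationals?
Gal(K/Q) = V_4 (Klein four-group, Z/2Z × Z/2Z)

f factors as (x^2 - 139)(x^2 - 177), so the splitting field is K = Q(sqrt(139), sqrt(177)). The elements 139, 177, 24603 are all non-squares in Q, so sqrt(139) and sqrt(177) generate independent quadratic extensions. Thus [K:Q] = 4 and Gal(K/Q) is generated by the two order-2 automorphisms sqrt(139) ↦ -sqrt(139) and sqrt(177) ↦ -sqrt(177), giving V_4.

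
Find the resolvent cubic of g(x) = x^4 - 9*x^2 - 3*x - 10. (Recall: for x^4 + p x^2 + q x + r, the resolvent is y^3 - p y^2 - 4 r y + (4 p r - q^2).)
h(y) = y^3 + 9*y^2 + 40*y + 351

Identify coefficients: p = -9, q = -3, r = -10.
Plug into h(y) = y^3 - p y^2 - 4 r y + (4 p r - q^2):
  h(y) = y^3 - (-9) y^2 - 4*(-10) y + (4*(-9)*(-10) - (-3)^2)
       = y^3 + (9) y^2 + (40) y + (351).
Simplifying: h(y) = y^3 + 9*y^2 + 40*y + 351.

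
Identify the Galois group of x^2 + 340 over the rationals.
Gal(K/Q) = Z/2Z (cyclic of order 2)

x^2 + 340 is irreducible over Q since -340 is not a rational square. The splitting field Q(sqrt(-340)) has degree 2 over Q, and its unique nontrivial automorphism is sqrt(-340) ↦ -sqrt(-340). Hence Gal(Q(sqrt(-340))/Q) = Z/2Z.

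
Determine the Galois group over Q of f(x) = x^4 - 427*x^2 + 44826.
Gal(K/Q) = V_4 (Klein four-group, Z/2Z × Z/2Z)

f factors as (x^2 - 241)(x^2 - 186), so the splitting field is K = Q(sqrt(241), sqrt(186)). The elements 241, 186, 44826 are all non-squares in Q, so sqrt(241) and sqrt(186) generate independent quadratic extensions. Thus [K:Q] = 4 and Gal(K/Q) is generated by the two order-2 automorphisms sqrt(241) ↦ -sqrt(241) and sqrt(186) ↦ -sqrt(186), giving V_4.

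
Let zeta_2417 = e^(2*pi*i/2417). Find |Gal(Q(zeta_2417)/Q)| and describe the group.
|Gal(Q(zeta_2417)/Q)| = phi(2417) = 2416; group ≅ (Z/2417Z)^* ≅ Z/2416Z

The n-th cyclotomic polynomial Φ_2417(x) is the minimal polynomial of zeta_2417 over Q and has degree phi(2417) = 2416. So Q(zeta_2417) is a degree-2416 Galois extension with Galois group (Z/2417Z)^*. (Z/2417Z)^* is cyclic since 2417 is an odd prime power (or 4). Hence Gal(Q(zeta_2417)/Q) ≅ Z/2416Z.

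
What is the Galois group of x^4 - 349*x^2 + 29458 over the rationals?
Gal(K/Q) = V_4 (Klein four-group, Z/2Z × Z/2Z)

f factors as (x^2 - 206)(x^2 - 143), so the splitting field is K = Q(sqrt(206), sqrt(143)). The elements 206, 143, 29458 are all non-squares in Q, so sqrt(206) and sqrt(143) generate independent quadratic extensions. Thus [K:Q] = 4 and Gal(K/Q) is generated by the two order-2 automorphisms sqrt(206) ↦ -sqrt(206) and sqrt(143) ↦ -sqrt(143), giving V_4.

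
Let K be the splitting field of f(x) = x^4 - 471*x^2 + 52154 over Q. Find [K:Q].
[K:Q] = 4

f factors as (x^2 - 178)(x^2 - 293); the splitting field is K = Q(sqrt(178), sqrt(293)). Since 178, 293, and 52154 are all non-squares in Q, the three subfields Q(sqrt(178)), Q(sqrt(293)), Q(sqrt(52154)) are distinct degree-2 extensions, so [K:Q] = 4 (Klein four Galois group).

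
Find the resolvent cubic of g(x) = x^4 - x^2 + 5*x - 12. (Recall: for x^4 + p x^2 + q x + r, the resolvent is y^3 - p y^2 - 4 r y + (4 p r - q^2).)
h(y) = y^3 + y^2 + 48*y + 23

Identify coefficients: p = -1, q = 5, r = -12.
Plug into h(y) = y^3 - p y^2 - 4 r y + (4 p r - q^2):
  h(y) = y^3 - (-1) y^2 - 4*(-12) y + (4*(-1)*(-12) - (5)^2)
       = y^3 + (1) y^2 + (48) y + (23).
Simplifying: h(y) = y^3 + y^2 + 48*y + 23.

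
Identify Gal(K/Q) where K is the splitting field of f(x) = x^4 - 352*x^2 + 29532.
Gal(K/Q) = V_4 (Klein four-group, Z/2Z × Z/2Z)

f factors as (x^2 - 214)(x^2 - 138), so the splitting field is K = Q(sqrt(214), sqrt(138)). The elements 214, 138, 29532 are all non-squares in Q, so sqrt(214) and sqrt(138) generate independent quadratic extensions. Thus [K:Q] = 4 and Gal(K/Q) is generated by the two order-2 automorphisms sqrt(214) ↦ -sqrt(214) and sqrt(138) ↦ -sqrt(138), giving V_4.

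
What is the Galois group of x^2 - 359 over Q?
Gal(K/Q) = Z/2Z (cyclic of order 2)

x^2 - 359 is irreducible over Q since 359 is not a rational square. The splitting field Q(sqrt(359)) has degree 2 over Q, and its unique nontrivial automorphism is sqrt(359) ↦ -sqrt(359). Hence Gal(Q(sqrt(359))/Q) = Z/2Z.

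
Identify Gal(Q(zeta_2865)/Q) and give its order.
|Gal(Q(zeta_2865)/Q)| = phi(2865) = 1520; group ≅ (Z/2865Z)^* ≅ Z/2Z × Z/4Z × Z/190Z

The n-th cyclotomic polynomial Φ_2865(x) is the minimal polynomial of zeta_2865 over Q and has degree phi(2865) = 1520. So Q(zeta_2865) is a degree-1520 Galois extension with Galois group (Z/2865Z)^*. By CRT, (Z/2865Z)^* ≅ (Z/3Z)^* × (Z/5Z)^* × (Z/191Z)^*. Each prime-power unit group is (Z/3Z)^* ≅ Z/2Z; (Z/5Z)^* ≅ Z/4Z; (Z/191Z)^* ≅ Z/190Z. Hence Gal(Q(zeta_2865)/Q) ≅ Z/2Z × Z/4Z × Z/190Z.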